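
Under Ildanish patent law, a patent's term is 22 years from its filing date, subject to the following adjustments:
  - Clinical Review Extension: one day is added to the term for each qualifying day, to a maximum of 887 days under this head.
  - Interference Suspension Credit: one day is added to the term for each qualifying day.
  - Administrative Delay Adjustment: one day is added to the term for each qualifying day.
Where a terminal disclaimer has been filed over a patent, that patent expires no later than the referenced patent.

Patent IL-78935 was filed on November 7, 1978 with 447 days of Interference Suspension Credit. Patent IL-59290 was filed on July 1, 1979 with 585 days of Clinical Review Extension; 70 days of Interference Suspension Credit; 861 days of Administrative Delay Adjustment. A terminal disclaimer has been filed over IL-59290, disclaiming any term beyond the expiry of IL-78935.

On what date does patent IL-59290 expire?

January 28, 2002

Natural term of IL-59290:
  Base: filing + 22 years → 1 July 2001.
  Clinical Review Extension: 585 days (within the 887-day cap) → +585 days → 6 February 2003.
  Interference Suspension Credit: +70 days → 17 April 2003.
  Administrative Delay Adjustment: +861 days → 25 August 2005.
Expiry of referenced patent IL-78935:
  Base: filing + 22 years → 7 November 2000.
  Interference Suspension Credit: +447 days → 28 January 2002.
Terminal disclaimer: IL-59290 expires on the earlier of 25 August 2005 and 28 January 2002.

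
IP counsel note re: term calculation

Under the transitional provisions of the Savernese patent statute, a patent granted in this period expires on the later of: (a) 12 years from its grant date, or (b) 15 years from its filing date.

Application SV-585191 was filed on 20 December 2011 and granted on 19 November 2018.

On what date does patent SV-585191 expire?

November 19, 2030

(a) grant + 12 years → 19 November 2030.
(b) filing + 15 years → 20 December 2026.
Later of the two: 19 November 2030.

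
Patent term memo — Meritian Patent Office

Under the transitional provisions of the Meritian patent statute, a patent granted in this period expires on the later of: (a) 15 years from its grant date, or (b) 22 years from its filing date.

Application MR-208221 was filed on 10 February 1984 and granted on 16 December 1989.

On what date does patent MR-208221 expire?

2006-02-10

(a) grant + 15 years → 16 December 2004.
(b) filing + 22 years → 10 February 2006.
Later of the two: 10 February 2006.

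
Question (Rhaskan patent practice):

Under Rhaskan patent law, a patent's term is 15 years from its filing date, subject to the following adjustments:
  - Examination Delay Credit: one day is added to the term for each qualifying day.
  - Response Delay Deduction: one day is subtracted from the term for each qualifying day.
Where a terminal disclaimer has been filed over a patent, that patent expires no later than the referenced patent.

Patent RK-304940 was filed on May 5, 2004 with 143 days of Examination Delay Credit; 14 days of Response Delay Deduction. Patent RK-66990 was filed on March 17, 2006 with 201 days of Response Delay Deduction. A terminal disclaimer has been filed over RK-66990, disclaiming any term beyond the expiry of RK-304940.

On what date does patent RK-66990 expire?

Natural term of RK-66990:
  Base: filing + 15 years → 17 March 2021.
  Response Delay Deduction: −201 days → 28 August 2020.
Expiry of referenced patent RK-304940:
  Base: filing + 15 years → 5 May 2019.
  Examination Delay Credit: +143 days → 25 September 2019.
  Response Delay Deduction: −14 days → 11 September 2019.
Terminal disclaimer: RK-66990 expires on the earlier of 28 August 2020 and 11 September 2019.

September 11, 2019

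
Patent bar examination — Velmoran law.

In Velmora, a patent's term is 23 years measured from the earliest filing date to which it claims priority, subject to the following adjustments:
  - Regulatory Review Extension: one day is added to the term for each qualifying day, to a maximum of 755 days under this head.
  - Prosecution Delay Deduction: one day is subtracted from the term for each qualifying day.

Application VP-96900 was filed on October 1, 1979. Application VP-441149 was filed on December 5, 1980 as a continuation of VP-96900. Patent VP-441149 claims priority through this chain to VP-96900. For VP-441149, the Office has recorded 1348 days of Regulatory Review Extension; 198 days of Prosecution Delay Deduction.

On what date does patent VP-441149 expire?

Earliest priority filing: 1 October 1979.
Base term: 1 October 1979 + 23 years → 1 October 2002.
Regulatory Review Extension: 1348 days claimed exceeds the 755-day cap, so +755 days → 25 October 2004.
Prosecution Delay Deduction: −198 days → 10 April 2004.

April 10, 2004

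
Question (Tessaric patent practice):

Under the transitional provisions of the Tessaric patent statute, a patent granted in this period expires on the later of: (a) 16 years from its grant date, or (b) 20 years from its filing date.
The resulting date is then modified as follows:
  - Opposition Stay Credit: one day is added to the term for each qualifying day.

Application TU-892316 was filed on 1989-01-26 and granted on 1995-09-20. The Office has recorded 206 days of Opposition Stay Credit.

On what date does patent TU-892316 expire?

(a) grant + 16 years → 20 September 2011.
(b) filing + 20 years → 26 January 2009.
Later of the two: 20 September 2011.
Opposition Stay Credit: +206 days → 13 April 2012.

2012-04-13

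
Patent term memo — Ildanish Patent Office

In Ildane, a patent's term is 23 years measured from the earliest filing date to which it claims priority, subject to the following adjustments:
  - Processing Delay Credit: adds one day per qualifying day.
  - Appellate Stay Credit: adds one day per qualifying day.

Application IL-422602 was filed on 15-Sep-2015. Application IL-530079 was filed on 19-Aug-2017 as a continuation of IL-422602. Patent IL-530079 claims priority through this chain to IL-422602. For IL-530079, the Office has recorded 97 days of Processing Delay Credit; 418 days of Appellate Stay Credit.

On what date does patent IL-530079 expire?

Earliest priority filing: 15 September 2015.
Base term: 15 September 2015 + 23 years → 15 September 2038.
Processing Delay Credit: +97 days → 21 December 2038.
Appellate Stay Credit: +418 days → 12 February 2040.

2040-02-12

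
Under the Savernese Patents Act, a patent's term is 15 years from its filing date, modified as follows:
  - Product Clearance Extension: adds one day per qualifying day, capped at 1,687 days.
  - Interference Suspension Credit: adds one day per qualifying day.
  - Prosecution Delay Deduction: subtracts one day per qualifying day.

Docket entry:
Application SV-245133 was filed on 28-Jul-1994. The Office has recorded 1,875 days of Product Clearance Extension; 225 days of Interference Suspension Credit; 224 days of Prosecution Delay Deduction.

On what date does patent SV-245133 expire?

Base term: filing date + 15 years → 28 July 2009.
Product Clearance Extension: 1875 days claimed exceeds the 1687-day cap, so +1687 days → 11 March 2014.
Interference Suspension Credit: +225 days → 22 October 2014.
Prosecution Delay Deduction: −224 days → 12 March 2014.

2014-03-12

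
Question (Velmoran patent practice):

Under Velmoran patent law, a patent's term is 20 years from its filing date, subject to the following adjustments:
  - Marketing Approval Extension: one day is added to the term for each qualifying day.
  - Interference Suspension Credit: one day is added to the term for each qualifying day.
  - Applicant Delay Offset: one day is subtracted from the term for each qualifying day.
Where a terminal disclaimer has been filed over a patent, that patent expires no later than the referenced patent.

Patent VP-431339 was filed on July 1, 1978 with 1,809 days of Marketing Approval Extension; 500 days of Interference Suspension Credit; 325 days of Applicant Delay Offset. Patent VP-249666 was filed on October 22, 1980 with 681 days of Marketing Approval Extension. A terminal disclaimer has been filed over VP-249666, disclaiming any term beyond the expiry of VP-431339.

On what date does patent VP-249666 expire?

Natural term of VP-249666:
  Base: filing + 20 years → 22 October 2000.
  Marketing Approval Extension: +681 days → 3 September 2002.
Expiry of referenced patent VP-431339:
  Base: filing + 20 years → 1 July 1998.
  Marketing Approval Extension: +1809 days → 14 June 2003.
  Interference Suspension Credit: +500 days → 26 October 2004.
  Applicant Delay Offset: −325 days → 6 December 2003.
Terminal disclaimer: VP-249666 expires on the earlier of 3 September 2002 and 6 December 2003.

September 3, 2002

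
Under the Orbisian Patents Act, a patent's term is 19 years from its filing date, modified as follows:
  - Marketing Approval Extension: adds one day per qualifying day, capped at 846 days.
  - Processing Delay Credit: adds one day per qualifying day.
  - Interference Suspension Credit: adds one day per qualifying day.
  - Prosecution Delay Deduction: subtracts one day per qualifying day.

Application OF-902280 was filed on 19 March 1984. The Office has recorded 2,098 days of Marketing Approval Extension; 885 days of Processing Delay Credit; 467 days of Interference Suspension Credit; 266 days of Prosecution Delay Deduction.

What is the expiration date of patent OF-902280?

2008-07-02

Base term: filing date + 19 years → 19 March 2003.
Marketing Approval Extension: 2098 days claimed exceeds the 846-day cap, so +846 days → 12 July 2005.
Processing Delay Credit: +885 days → 14 December 2007.
Interference Suspension Credit: +467 days → 25 March 2009.
Prosecution Delay Deduction: −266 days → 2 July 2008.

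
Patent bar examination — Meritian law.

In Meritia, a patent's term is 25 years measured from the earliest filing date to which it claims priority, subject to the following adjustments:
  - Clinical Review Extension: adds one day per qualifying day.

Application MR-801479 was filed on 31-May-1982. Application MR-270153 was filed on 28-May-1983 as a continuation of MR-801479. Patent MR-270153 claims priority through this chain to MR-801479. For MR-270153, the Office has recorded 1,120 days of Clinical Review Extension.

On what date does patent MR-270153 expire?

2010-06-24

Earliest priority filing: 31 May 1982.
Base term: 31 May 1982 + 25 years → 31 May 2007.
Clinical Review Extension: +1120 days → 24 June 2010.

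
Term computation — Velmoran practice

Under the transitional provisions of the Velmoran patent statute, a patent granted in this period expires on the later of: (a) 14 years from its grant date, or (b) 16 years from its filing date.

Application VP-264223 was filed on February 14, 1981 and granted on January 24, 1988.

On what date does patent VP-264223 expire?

January 24, 2002

(a) grant + 14 years → 24 January 2002.
(b) filing + 16 years → 14 February 1997.
Later of the two: 24 January 2002.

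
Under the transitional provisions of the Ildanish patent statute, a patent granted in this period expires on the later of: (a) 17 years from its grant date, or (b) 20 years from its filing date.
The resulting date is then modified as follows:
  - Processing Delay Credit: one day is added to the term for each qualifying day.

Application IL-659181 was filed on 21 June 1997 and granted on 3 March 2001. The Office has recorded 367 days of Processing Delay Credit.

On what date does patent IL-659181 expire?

(a) grant + 17 years → 3 March 2018.
(b) filing + 20 years → 21 June 2017.
Later of the two: 3 March 2018.
Processing Delay Credit: +367 days → 5 March 2019.

2019-03-05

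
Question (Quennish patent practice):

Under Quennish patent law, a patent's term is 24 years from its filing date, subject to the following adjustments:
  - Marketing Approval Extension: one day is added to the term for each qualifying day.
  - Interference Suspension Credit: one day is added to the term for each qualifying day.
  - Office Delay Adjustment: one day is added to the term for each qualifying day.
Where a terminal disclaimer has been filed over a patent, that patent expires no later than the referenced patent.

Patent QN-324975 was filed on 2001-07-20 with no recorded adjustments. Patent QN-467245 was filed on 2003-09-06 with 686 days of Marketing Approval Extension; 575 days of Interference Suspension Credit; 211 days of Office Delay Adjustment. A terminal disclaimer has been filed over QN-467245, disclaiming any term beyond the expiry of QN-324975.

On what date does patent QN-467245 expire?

Natural term of QN-467245:
  Base: filing + 24 years → 6 September 2027.
  Marketing Approval Extension: +686 days → 23 July 2029.
  Interference Suspension Credit: +575 days → 18 February 2031.
  Office Delay Adjustment: +211 days → 17 September 2031.
Expiry of referenced patent QN-324975:
  Base: filing + 24 years → 20 July 2025.
Terminal disclaimer: QN-467245 expires on the earlier of 17 September 2031 and 20 July 2025.

July 20, 2025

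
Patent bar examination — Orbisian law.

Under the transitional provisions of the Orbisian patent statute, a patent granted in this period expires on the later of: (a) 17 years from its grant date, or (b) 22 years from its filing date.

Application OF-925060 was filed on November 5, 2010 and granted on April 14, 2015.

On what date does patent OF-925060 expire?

(a) grant + 17 years → 14 April 2032.
(b) filing + 22 years → 5 November 2032.
Later of the two: 5 November 2032.

November 5, 2032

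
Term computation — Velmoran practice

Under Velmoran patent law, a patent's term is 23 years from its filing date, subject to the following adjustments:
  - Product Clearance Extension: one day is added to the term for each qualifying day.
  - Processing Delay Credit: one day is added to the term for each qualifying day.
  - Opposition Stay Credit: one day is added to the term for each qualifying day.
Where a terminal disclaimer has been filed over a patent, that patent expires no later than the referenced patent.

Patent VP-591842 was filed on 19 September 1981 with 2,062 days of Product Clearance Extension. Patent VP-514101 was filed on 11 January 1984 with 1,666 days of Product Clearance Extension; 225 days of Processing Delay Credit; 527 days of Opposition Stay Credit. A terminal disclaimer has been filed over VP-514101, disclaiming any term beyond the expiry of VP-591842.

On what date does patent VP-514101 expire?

Natural term of VP-514101:
  Base: filing + 23 years → 11 January 2007.
  Product Clearance Extension: +1666 days → 4 August 2011.
  Processing Delay Credit: +225 days → 16 March 2012.
  Opposition Stay Credit: +527 days → 25 August 2013.
Expiry of referenced patent VP-591842:
  Base: filing + 23 years → 19 September 2004.
  Product Clearance Extension: +2062 days → 13 May 2010.
Terminal disclaimer: VP-514101 expires on the earlier of 25 August 2013 and 13 May 2010.

May 13, 2010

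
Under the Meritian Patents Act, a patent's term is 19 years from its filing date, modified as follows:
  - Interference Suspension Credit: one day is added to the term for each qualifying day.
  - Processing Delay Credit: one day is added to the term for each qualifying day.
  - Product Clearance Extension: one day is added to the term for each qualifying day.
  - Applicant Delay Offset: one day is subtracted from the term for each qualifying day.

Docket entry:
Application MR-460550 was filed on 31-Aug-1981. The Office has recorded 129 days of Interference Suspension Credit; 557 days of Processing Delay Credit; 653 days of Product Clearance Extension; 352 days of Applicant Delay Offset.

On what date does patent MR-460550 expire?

Base term: filing date + 19 years → 31 August 2000.
Interference Suspension Credit: +129 days → 7 January 2001.
Processing Delay Credit: +557 days → 18 July 2002.
Product Clearance Extension: +653 days → 1 May 2004.
Applicant Delay Offset: −352 days → 15 May 2003.

May 15, 2003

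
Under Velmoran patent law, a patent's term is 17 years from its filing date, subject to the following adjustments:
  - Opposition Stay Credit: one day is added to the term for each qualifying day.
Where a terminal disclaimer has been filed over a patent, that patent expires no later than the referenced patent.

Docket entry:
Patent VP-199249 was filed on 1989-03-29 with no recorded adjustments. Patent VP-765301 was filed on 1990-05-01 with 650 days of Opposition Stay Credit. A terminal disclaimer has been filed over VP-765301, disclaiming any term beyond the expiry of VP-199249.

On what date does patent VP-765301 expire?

Natural term of VP-765301:
  Base: filing + 17 years → 1 May 2007.
  Opposition Stay Credit: +650 days → 9 February 2009.
Expiry of referenced patent VP-199249:
  Base: filing + 17 years → 29 March 2006.
Terminal disclaimer: VP-765301 expires on the earlier of 9 February 2009 and 29 March 2006.

2006-03-29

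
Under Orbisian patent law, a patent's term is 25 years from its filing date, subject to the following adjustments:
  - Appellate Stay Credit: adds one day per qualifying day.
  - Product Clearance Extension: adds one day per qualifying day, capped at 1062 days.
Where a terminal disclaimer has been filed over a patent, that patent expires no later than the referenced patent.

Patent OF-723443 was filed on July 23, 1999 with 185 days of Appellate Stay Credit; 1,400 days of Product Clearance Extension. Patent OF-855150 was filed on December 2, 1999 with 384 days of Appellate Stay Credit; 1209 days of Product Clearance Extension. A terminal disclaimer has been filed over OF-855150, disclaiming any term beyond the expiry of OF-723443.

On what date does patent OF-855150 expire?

Natural term of OF-855150:
  Base: filing + 25 years → 2 December 2024.
  Appellate Stay Credit: +384 days → 21 December 2025.
  Product Clearance Extension: 1209 days claimed exceeds the 1062-day cap, so +1062 days → 17 November 2028.
Expiry of referenced patent OF-723443:
  Base: filing + 25 years → 23 July 2024.
  Appellate Stay Credit: +185 days → 24 January 2025.
  Product Clearance Extension: 1400 days claimed exceeds the 1062-day cap, so +1062 days → 22 December 2027.
Terminal disclaimer: OF-855150 expires on the earlier of 17 November 2028 and 22 December 2027.

2027-12-22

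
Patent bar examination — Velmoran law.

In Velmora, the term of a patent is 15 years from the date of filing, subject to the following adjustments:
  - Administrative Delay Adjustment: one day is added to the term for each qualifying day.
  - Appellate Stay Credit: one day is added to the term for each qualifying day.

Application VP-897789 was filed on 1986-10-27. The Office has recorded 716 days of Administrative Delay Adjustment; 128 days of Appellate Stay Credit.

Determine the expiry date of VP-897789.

Base term: filing date + 15 years → 27 October 2001.
Administrative Delay Adjustment: +716 days → 13 October 2003.
Appellate Stay Credit: +128 days → 18 February 2004.

February 18, 2004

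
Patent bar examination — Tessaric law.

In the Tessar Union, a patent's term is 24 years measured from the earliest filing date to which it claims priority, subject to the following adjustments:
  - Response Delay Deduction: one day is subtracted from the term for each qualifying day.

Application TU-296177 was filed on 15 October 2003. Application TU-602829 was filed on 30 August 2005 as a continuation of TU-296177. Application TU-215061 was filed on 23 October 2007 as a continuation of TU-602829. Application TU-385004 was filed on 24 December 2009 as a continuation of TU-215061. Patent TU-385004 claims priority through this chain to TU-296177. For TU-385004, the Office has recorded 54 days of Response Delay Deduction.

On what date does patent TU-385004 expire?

Earliest priority filing: 15 October 2003.
Base term: 15 October 2003 + 24 years → 15 October 2027.
Response Delay Deduction: −54 days → 22 August 2027.

August 22, 2027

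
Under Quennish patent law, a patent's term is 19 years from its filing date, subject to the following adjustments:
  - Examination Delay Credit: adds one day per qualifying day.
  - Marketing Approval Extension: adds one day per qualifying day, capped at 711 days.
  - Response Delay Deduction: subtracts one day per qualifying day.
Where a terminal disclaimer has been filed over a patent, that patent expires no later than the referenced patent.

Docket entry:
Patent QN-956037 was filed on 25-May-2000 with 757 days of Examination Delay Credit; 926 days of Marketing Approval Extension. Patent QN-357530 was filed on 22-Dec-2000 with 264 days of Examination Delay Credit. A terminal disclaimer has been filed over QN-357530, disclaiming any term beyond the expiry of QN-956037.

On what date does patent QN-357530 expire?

2020-09-11

Natural term of QN-357530:
  Base: filing + 19 years → 22 December 2019.
  Examination Delay Credit: +264 days → 11 September 2020.
Expiry of referenced patent QN-956037:
  Base: filing + 19 years → 25 May 2019.
  Examination Delay Credit: +757 days → 20 June 2021.
  Marketing Approval Extension: 926 days claimed exceeds the 711-day cap, so +711 days → 1 June 2023.
Terminal disclaimer: QN-357530 expires on the earlier of 11 September 2020 and 1 June 2023.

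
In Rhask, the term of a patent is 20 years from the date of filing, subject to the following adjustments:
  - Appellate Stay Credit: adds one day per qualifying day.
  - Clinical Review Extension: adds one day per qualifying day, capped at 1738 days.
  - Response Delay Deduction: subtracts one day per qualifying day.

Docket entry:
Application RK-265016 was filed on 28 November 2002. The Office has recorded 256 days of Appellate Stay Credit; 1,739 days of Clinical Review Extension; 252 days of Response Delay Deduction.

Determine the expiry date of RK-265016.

2027-09-05

Base term: filing date + 20 years → 28 November 2022.
Appellate Stay Credit: +256 days → 11 August 2023.
Clinical Review Extension: 1739 days claimed exceeds the 1738-day cap, so +1738 days → 14 May 2028.
Response Delay Deduction: −252 days → 5 September 2027.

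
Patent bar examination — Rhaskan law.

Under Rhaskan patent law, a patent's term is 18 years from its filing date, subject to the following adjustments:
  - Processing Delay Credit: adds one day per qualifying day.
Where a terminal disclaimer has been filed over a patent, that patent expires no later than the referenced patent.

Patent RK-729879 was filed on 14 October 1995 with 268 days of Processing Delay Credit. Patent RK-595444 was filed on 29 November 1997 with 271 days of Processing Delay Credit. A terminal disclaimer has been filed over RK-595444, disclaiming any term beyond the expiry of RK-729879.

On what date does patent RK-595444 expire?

2014-07-09

Natural term of RK-595444:
  Base: filing + 18 years → 29 November 2015.
  Processing Delay Credit: +271 days → 26 August 2016.
Expiry of referenced patent RK-729879:
  Base: filing + 18 years → 14 October 2013.
  Processing Delay Credit: +268 days → 9 July 2014.
Terminal disclaimer: RK-595444 expires on the earlier of 26 August 2016 and 9 July 2014.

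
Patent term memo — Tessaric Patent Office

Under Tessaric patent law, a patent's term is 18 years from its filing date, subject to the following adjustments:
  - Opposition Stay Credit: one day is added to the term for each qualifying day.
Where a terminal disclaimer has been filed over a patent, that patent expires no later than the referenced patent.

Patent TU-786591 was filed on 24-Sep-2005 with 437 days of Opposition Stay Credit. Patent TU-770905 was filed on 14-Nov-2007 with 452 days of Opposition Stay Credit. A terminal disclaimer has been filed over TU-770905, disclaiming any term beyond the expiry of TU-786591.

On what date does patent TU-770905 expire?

December 4, 2024

Natural term of TU-770905:
  Base: filing + 18 years → 14 November 2025.
  Opposition Stay Credit: +452 days → 9 February 2027.
Expiry of referenced patent TU-786591:
  Base: filing + 18 years → 24 September 2023.
  Opposition Stay Credit: +437 days → 4 December 2024.
Terminal disclaimer: TU-770905 expires on the earlier of 9 February 2027 and 4 December 2024.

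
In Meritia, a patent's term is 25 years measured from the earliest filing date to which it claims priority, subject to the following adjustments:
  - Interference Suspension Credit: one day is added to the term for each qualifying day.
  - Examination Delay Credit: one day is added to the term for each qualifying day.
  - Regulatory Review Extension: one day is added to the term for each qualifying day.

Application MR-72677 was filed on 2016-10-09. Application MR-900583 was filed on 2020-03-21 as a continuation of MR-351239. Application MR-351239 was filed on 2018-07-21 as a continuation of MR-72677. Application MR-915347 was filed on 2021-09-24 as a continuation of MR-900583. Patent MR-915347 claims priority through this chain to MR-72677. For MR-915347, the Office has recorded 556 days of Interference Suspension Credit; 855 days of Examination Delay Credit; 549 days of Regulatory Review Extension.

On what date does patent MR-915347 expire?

Earliest priority filing: 9 October 2016.
Base term: 9 October 2016 + 25 years → 9 October 2041.
Interference Suspension Credit: +556 days → 18 April 2043.
Examination Delay Credit: +855 days → 20 August 2045.
Regulatory Review Extension: +549 days → 20 February 2047.

2047-02-20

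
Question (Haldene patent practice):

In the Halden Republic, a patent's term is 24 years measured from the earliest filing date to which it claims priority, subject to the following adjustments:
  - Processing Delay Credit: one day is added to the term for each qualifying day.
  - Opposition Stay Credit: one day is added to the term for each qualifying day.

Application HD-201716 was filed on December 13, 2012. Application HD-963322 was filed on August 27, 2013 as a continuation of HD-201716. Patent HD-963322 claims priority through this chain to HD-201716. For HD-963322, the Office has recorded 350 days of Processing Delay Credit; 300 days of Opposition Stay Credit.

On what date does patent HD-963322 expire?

Earliest priority filing: 13 December 2012.
Base term: 13 December 2012 + 24 years → 13 December 2036.
Processing Delay Credit: +350 days → 28 November 2037.
Opposition Stay Credit: +300 days → 24 September 2038.

September 24, 2038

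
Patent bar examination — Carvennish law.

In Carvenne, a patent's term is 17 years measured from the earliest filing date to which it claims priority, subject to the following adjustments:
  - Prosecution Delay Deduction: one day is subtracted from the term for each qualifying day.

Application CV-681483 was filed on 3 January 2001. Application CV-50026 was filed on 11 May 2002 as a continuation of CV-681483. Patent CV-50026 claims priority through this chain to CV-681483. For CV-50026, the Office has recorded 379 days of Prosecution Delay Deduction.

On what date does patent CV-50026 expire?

Earliest priority filing: 3 January 2001.
Base term: 3 January 2001 + 17 years → 3 January 2018.
Prosecution Delay Deduction: −379 days → 20 December 2016.

December 20, 2016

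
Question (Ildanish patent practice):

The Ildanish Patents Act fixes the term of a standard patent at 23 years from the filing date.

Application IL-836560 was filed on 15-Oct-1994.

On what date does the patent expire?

October 15, 2017

Filing date + 23 years → 15 October 2017.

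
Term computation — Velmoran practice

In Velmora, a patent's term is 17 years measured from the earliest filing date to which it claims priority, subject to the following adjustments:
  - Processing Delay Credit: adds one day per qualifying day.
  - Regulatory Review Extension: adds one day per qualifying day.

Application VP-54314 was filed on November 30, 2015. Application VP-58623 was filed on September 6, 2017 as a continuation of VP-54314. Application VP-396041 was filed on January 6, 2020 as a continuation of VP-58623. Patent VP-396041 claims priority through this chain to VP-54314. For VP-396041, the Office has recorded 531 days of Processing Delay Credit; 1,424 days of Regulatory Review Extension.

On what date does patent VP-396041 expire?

Earliest priority filing: 30 November 2015.
Base term: 30 November 2015 + 17 years → 30 November 2032.
Processing Delay Credit: +531 days → 15 May 2034.
Regulatory Review Extension: +1424 days → 8 April 2038.

2038-04-08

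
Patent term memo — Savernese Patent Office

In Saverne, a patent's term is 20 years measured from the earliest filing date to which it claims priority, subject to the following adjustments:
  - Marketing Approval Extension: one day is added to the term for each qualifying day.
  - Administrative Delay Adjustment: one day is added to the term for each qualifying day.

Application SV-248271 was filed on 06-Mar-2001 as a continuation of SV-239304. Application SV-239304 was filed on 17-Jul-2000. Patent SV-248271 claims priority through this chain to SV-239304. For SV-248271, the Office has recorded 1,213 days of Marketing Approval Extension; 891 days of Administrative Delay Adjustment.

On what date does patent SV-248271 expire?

Earliest priority filing: 17 July 2000.
Base term: 17 July 2000 + 20 years → 17 July 2020.
Marketing Approval Extension: +1213 days → 12 November 2023.
Administrative Delay Adjustment: +891 days → 21 April 2026.

April 21, 2026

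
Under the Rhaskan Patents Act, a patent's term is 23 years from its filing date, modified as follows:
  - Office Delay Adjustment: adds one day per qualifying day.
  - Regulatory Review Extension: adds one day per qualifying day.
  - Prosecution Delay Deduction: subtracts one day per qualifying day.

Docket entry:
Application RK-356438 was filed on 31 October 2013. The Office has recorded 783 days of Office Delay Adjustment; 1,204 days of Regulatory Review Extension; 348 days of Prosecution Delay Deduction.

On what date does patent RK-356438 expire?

April 27, 2041

Base term: filing date + 23 years → 31 October 2036.
Office Delay Adjustment: +783 days → 23 December 2038.
Regulatory Review Extension: +1204 days → 10 April 2042.
Prosecution Delay Deduction: −348 days → 27 April 2041.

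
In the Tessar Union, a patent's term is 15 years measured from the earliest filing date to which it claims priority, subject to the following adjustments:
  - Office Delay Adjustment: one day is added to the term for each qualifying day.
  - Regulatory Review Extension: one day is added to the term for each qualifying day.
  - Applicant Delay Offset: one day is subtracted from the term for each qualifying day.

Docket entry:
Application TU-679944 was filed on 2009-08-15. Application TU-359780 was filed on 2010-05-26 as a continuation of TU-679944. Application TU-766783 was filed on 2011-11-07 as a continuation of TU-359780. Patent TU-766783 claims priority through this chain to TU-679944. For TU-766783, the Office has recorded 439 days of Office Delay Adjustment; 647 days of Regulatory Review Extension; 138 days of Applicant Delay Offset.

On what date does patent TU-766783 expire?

Earliest priority filing: 15 August 2009.
Base term: 15 August 2009 + 15 years → 15 August 2024.
Office Delay Adjustment: +439 days → 28 October 2025.
Regulatory Review Extension: +647 days → 6 August 2027.
Applicant Delay Offset: −138 days → 21 March 2027.

2027-03-21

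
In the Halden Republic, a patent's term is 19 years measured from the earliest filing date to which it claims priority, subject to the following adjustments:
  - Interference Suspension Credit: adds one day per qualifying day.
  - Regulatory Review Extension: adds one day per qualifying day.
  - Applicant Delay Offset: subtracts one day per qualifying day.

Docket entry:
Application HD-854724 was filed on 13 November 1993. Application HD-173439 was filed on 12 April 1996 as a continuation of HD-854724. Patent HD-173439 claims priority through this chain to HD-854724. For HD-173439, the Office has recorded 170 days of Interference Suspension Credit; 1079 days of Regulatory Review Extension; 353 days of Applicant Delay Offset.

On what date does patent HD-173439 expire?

Earliest priority filing: 13 November 1993.
Base term: 13 November 1993 + 19 years → 13 November 2012.
Interference Suspension Credit: +170 days → 2 May 2013.
Regulatory Review Extension: +1079 days → 15 April 2016.
Applicant Delay Offset: −353 days → 28 April 2015.

April 28, 2015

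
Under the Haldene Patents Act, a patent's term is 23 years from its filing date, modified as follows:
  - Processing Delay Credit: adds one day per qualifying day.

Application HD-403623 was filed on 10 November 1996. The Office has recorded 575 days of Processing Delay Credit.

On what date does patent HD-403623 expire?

June 7, 2021

Base term: filing date + 23 years → 10 November 2019.
Processing Delay Credit: +575 days → 7 June 2021.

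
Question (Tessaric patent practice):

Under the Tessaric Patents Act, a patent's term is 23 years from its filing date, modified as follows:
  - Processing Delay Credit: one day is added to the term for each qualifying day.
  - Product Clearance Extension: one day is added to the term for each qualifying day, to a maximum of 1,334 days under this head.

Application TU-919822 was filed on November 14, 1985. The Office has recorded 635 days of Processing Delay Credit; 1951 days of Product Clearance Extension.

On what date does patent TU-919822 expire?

Base term: filing date + 23 years → 14 November 2008.
Processing Delay Credit: +635 days → 11 August 2010.
Product Clearance Extension: 1951 days claimed exceeds the 1334-day cap, so +1334 days → 6 April 2014.

2014-04-06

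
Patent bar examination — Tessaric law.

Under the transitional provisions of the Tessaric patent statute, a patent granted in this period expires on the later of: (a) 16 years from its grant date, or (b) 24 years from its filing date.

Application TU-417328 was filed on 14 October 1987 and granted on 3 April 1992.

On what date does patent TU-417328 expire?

2011-10-14

(a) grant + 16 years → 3 April 2008.
(b) filing + 24 years → 14 October 2011.
Later of the two: 14 October 2011.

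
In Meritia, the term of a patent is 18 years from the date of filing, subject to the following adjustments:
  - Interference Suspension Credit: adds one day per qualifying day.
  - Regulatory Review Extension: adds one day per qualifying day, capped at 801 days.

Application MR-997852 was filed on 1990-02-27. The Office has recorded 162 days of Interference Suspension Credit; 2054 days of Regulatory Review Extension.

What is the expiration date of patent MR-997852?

October 17, 2010

Base term: filing date + 18 years → 27 February 2008.
Interference Suspension Credit: +162 days → 7 August 2008.
Regulatory Review Extension: 2054 days claimed exceeds the 801-day cap, so +801 days → 17 October 2010.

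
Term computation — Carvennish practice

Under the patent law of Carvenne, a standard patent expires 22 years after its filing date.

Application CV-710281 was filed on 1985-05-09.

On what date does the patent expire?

Filing date + 22 years → 9 May 2007.

2007-05-09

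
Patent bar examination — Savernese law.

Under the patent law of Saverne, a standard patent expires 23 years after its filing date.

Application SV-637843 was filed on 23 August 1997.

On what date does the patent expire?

2020-08-23

Filing date + 23 years → 23 August 2020.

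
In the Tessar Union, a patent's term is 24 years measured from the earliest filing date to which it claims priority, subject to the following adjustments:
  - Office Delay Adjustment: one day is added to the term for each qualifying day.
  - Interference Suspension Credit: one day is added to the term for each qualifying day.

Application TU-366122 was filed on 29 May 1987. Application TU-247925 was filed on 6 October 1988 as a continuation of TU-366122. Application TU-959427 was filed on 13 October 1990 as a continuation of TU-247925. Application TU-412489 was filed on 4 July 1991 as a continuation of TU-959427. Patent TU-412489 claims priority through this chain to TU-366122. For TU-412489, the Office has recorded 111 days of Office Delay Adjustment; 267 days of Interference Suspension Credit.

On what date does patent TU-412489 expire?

2012-06-10

Earliest priority filing: 29 May 1987.
Base term: 29 May 1987 + 24 years → 29 May 2011.
Office Delay Adjustment: +111 days → 17 September 2011.
Interference Suspension Credit: +267 days → 10 June 2012.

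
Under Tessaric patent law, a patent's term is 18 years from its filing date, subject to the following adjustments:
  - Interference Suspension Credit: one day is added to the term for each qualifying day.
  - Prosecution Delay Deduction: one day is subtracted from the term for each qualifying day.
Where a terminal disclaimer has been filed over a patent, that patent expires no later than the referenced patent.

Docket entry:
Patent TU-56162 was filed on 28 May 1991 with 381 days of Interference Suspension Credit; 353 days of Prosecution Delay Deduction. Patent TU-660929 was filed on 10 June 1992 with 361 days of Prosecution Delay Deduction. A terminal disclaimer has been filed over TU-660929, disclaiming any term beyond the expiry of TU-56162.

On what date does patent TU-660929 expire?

June 14, 2009

Natural term of TU-660929:
  Base: filing + 18 years → 10 June 2010.
  Prosecution Delay Deduction: −361 days → 14 June 2009.
Expiry of referenced patent TU-56162:
  Base: filing + 18 years → 28 May 2009.
  Interference Suspension Credit: +381 days → 13 June 2010.
  Prosecution Delay Deduction: −353 days → 25 June 2009.
Terminal disclaimer: TU-660929 expires on the earlier of 14 June 2009 and 25 June 2009.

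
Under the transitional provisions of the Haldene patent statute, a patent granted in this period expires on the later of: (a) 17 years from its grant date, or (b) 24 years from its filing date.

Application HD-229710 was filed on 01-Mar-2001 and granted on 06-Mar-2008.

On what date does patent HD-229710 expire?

2025-03-06

(a) grant + 17 years → 6 March 2025.
(b) filing + 24 years → 1 March 2025.
Later of the two: 6 March 2025.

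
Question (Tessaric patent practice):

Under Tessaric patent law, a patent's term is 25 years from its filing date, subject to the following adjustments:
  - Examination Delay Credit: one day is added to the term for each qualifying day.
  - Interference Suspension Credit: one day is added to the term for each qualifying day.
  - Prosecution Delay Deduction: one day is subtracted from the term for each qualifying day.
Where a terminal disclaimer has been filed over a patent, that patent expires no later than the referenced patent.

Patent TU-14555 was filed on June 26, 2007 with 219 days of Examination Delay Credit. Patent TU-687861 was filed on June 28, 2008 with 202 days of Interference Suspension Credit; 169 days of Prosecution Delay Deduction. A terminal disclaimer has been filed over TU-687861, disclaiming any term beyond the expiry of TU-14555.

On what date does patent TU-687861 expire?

January 31, 2033

Natural term of TU-687861:
  Base: filing + 25 years → 28 June 2033.
  Interference Suspension Credit: +202 days → 16 January 2034.
  Prosecution Delay Deduction: −169 days → 31 July 2033.
Expiry of referenced patent TU-14555:
  Base: filing + 25 years → 26 June 2032.
  Examination Delay Credit: +219 days → 31 January 2033.
Terminal disclaimer: TU-687861 expires on the earlier of 31 July 2033 and 31 January 2033.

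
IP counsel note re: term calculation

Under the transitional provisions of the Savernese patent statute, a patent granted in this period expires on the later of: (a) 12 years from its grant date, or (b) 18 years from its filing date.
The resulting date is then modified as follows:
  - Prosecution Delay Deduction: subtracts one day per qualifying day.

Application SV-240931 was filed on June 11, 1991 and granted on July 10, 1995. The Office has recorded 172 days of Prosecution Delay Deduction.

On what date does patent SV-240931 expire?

2008-12-21

(a) grant + 12 years → 10 July 2007.
(b) filing + 18 years → 11 June 2009.
Later of the two: 11 June 2009.
Prosecution Delay Deduction: −172 days → 21 December 2008.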